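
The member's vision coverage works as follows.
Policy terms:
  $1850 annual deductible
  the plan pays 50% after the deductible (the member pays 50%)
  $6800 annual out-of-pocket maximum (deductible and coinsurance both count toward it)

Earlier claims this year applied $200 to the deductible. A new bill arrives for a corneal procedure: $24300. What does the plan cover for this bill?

$17700

Deductible still to meet: $1850 − $200 = $1650.
The remaining $22650 (= $24300 − $1650) moves to coinsurance.
50% of $22650 = $11325 falls to the member.
Member responsibility before any cap: $1650 + $11325 = $12975.
Adding $12975 to the $200 already spent would give $13175, which exceeds the $6800 cap; the member pays just $6800 − $200 = $6600.
Insurer pays the balance: $24300 − $6600 = $17700.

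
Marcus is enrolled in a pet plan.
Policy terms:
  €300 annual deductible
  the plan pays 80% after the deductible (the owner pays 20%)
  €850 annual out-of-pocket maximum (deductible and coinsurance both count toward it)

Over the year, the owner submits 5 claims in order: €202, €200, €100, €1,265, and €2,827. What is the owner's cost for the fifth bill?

#1 (€202): fully absorbed by the deductible. Owner pays €202; OOP now €202.
#2 (€200): €98 to deductible, leaving €102; 20% of €102 = €20.40. Cost to owner: €118.40. OOP to date €320.40.
#3 (€100): deductible already satisfied, so owner's share is 20% × €100 = €20. Owner owes €20 (running OOP €340.40).
#4 (€1,265): deductible already satisfied, so owner's share is 20% × €1,265 = €253. Cost to owner: €253. OOP to date €593.40.
#5 (€2,827): 20% coinsurance on €2,827 = €565.40. OOP would hit €1,158.80 > €850, so the cap limits the owner to €850 − €593.40 = €256.60.

€256.60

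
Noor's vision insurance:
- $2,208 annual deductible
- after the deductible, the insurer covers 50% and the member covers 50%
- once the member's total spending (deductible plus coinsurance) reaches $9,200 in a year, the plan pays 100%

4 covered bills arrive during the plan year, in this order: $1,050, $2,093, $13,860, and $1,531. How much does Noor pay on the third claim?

$6,524.50

Claim 1 — $1,050: all of it applies to the deductible. Cost to member: $1,050. OOP to date $1,050.
Claim 2 — $2,093: $1,158 finishes the deductible; $935 goes to coinsurance; 50% of $935 = $467.50. Member pays $1,625.50; OOP now $2,675.50.
Claim 3 — $13,860: deductible met; 50% of $13,860 = $6,930. OOP would hit $9,605.50 > $9,200, so the cap limits the member to $9,200 − $2,675.50 = $6,524.50.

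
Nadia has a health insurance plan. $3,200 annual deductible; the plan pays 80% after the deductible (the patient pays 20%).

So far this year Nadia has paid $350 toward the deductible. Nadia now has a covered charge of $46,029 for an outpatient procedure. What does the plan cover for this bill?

Deductible still to meet: $3,200 − $350 = $2,850.
After the $2,850 deductible portion, $46,029 − $2,850 = $43,179 is subject to coinsurance.
Coinsurance: $43,179 × 20% = $8,635.80.
Patient responsibility: $2,850 + $8,635.80 = $11,485.80.
The plan picks up $46,029 − $11,485.80 = $34,543.20.

$34,543.20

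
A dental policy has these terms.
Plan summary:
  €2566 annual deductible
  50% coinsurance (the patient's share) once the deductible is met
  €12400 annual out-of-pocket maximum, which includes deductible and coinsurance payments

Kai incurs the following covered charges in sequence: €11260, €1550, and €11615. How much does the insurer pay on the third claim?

€6903

Claim 1 — €11260: €2566 finishes the deductible; €8694 goes to coinsurance; patient's 50% is €4347. Patient pays €6913; OOP now €6913. Insurer: €11260 − €6913 = €4347.
Claim 2 — €1550: deductible already satisfied, so patient's share is 50% × €1550 = €775. Patient owes €775 (running OOP €7688). Insurer: €1550 − €775 = €775.
Claim 3 — €11615: deductible met; 50% of €11615 = €5807.50. Adding that to €7688 gives €13495.50, past the €12400 cap; patient pays only €12400 − €7688 = €4712. Plan pays €11615 − €4712 = €6903.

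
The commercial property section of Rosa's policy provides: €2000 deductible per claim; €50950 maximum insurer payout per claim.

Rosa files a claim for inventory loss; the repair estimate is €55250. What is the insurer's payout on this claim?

Less the €2000 deductible: €55250 − €2000 = €53250.
€53250 exceeds the €50950 limit, so the insurer pays the limit: €50950.

€50950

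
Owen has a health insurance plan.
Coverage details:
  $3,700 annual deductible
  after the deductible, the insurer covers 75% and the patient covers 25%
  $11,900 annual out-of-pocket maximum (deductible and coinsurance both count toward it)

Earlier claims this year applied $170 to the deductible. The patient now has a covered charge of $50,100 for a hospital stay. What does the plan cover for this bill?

Remaining deductible: $3,700 − $170 = $3,530.
The remaining $46,570 (= $50,100 − $3,530) moves to coinsurance.
Coinsurance: $46,570 × 25% = $11,642.50.
That puts the patient's cost at $3,530 + $11,642.50 = $15,172.50 before any cap.
Adding $15,172.50 to the $170 already spent would give $15,342.50, which exceeds the $11,900 cap; the patient pays just $11,900 − $170 = $11,730.
The insurer covers the remainder: $50,100 − $11,730 = $38,370.

$38,370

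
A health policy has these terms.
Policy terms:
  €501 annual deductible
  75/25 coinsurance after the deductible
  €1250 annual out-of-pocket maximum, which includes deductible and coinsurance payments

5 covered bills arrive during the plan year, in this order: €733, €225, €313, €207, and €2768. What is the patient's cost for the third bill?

€78.25

Claim 1 — €733: €501 to deductible, leaving €232; patient's 25% is €58. Patient owes €559 (running OOP €559).
Claim 2 — €225: deductible already satisfied, so patient's share is 25% × €225 = €56.25. Patient pays €56.25; OOP now €615.25.
Claim 3 — €313: deductible already satisfied, so patient's share is 25% × €313 = €78.25. Patient pays €78.25; OOP now €693.50.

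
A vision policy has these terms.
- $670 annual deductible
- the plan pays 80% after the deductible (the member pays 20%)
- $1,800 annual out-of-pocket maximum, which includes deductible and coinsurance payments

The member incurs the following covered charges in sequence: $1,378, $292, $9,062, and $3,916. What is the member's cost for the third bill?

$930

#1 ($1,378): $670 finishes the deductible; $708 goes to coinsurance; 20% of $708 = $141.60. Member pays $811.60; OOP now $811.60.
#2 ($292): deductible already satisfied, so member's share is 20% × $292 = $58.40. Cost to member: $58.40. OOP to date $870.
#3 ($9,062): 20% coinsurance on $9,062 = $1,812.40. Adding that to $870 gives $2,682.40, past the $1,800 cap; member pays only $1,800 − $870 = $930.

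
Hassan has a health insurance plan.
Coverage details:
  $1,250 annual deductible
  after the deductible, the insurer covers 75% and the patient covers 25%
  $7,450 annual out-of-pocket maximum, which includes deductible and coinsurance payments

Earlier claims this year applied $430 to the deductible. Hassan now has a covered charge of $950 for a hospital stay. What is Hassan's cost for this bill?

$852.50

Deductible still to meet: $1,250 − $430 = $820.
That leaves $950 − $820 = $130 for coinsurance.
Coinsurance: $130 × 25% = $32.50.
Patient responsibility before any cap: $820 + $32.50 = $852.50.
Total out-of-pocket so far would be $430 + $852.50 = $1,282.50, below the $7,450 cap — no reduction.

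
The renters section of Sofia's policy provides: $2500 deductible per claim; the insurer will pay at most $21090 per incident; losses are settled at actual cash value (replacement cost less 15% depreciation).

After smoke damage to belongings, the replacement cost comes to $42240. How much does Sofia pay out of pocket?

Depreciate 15%: the covered value is $42240 × 0.85 = $35904.
After the deductible, $35904 − $2500 = $33404 remains.
Since $33404 > $21090, the payout is capped at $21090.
Out of pocket: $42240 − $21090 = $21150.

$21150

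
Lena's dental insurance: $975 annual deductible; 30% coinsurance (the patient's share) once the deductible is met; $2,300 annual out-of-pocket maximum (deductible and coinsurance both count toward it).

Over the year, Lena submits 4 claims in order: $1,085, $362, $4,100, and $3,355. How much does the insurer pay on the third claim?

$2,916.60

Claim 1 ($1,085): deductible takes $975, $110 remains; patient's 30% is $33. Cost to patient: $1,008. OOP to date $1,008. Plan pays $1,085 − $1,008 = $77.
Claim 2 ($362): deductible already satisfied, so patient's share is 30% × $362 = $108.60. Cost to patient: $108.60. OOP to date $1,116.60. Insurer: $362 − $108.60 = $253.40.
Claim 3 ($4,100): deductible already satisfied, so patient's share is 30% × $4,100 = $1,230. OOP would hit $2,346.60 > $2,300, so the cap limits the patient to $2,300 − $1,116.60 = $1,183.40. Insurer: $4,100 − $1,183.40 = $2,916.60.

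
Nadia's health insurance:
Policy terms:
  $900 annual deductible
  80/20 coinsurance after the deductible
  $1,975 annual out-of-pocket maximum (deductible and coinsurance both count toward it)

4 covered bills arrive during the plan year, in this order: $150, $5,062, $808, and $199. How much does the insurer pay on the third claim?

$646.40

#1 ($150): entire amount goes to the deductible. Patient owes $150 (running OOP $150). Plan pays $150 − $150 = $0.
#2 ($5,062): $750 finishes the deductible; $4,312 goes to coinsurance; patient's 20% is $862.40. Patient owes $1,612.40 (running OOP $1,762.40). Insurer: $5,062 − $1,612.40 = $3,449.60.
#3 ($808): deductible met; 20% of $808 = $161.60. Patient owes $161.60 (running OOP $1,924). Plan pays $808 − $161.60 = $646.40.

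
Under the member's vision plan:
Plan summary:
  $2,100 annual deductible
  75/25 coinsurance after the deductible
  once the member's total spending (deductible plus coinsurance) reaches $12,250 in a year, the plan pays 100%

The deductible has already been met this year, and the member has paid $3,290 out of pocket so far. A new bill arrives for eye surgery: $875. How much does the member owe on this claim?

$218.75

With the deductible met, the entire $875 is subject to coinsurance.
Member's 25% share of $875 is $218.75.
Cumulative spending $3,290 + $218.75 = $3,508.75 stays under the $12,250 maximum.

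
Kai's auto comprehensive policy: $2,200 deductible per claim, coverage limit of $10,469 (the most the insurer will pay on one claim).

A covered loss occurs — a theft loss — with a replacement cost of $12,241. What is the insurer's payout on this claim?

$10,041

Less the $2,200 deductible: $12,241 − $2,200 = $10,041.
That's under the $10,469 cap, so the insurer reimburses the full $10,041.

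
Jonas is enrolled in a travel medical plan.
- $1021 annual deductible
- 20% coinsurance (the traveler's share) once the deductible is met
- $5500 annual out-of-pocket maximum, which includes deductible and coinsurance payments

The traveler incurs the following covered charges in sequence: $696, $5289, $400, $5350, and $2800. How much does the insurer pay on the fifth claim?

Claim 1 — $696: fully absorbed by the deductible. Traveler owes $696 (running OOP $696). Insurer: $696 − $696 = $0.
Claim 2 — $5289: $325 finishes the deductible; $4964 goes to coinsurance; 20% of $4964 = $992.80. Traveler owes $1317.80 (running OOP $2013.80). Plan pays $5289 − $1317.80 = $3971.20.
Claim 3 — $400: 20% coinsurance on $400 = $80. Traveler pays $80; OOP now $2093.80. Insurer: $400 − $80 = $320.
Claim 4 — $5350: 20% coinsurance on $5350 = $1070. Cost to traveler: $1070. OOP to date $3163.80. Insurer: $5350 − $1070 = $4280.
Claim 5 — $2800: 20% coinsurance on $2800 = $560. Traveler pays $560; OOP now $3723.80. Insurer: $2800 − $560 = $2240.

$2240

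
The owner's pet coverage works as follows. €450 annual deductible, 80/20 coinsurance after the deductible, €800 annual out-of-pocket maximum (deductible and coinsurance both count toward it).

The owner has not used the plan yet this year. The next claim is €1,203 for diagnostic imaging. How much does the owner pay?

Deductible not yet touched, so the first €450 of the bill goes to the deductible.
That leaves €1,203 − €450 = €753 for coinsurance.
Owner's 20% share of €753 is €150.60.
That puts the owner's cost at €450 + €150.60 = €600.60 before any cap.
Year-to-date out-of-pocket becomes €0 + €600.60 = €600.60, still under the €800 maximum, so no cap applies.

€600.60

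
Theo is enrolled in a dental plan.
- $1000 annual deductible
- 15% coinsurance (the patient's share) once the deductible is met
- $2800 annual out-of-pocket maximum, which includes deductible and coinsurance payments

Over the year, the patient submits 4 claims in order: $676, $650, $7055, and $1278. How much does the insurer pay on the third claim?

Claim 1 — $676: entire amount goes to the deductible. Cost to patient: $676. OOP to date $676. Insurer: $676 − $676 = $0.
Claim 2 — $650: $324 to deductible, leaving $326; patient's 15% is $48.90. Patient pays $372.90; OOP now $1048.90. Plan pays $650 − $372.90 = $277.10.
Claim 3 — $7055: deductible already satisfied, so patient's share is 15% × $7055 = $1058.25. Cost to patient: $1058.25. OOP to date $2107.15. Plan pays $7055 − $1058.25 = $5996.75.

$5996.75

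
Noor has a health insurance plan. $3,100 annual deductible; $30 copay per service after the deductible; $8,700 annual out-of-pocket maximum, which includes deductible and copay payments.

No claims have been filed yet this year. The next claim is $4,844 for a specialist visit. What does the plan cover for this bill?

Nothing has been paid toward the $3,100 deductible, so the first $3,100 of this charge is applied there.
After the $3,100 deductible portion, $4,844 − $3,100 = $1,744 is subject to the copay.
Copay on this service: $30.
So the patient owes $3,100 + $30 = $3,130 before any cap.
Total out-of-pocket so far would be $0 + $3,130 = $3,130, below the $8,700 cap — no reduction.
The plan picks up $4,844 − $3,130 = $1,714.

$1,714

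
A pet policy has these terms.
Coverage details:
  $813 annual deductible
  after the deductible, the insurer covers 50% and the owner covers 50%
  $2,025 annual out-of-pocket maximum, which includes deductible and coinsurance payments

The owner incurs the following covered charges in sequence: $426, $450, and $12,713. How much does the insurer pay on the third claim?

#1 ($426): entire amount goes to the deductible. Owner pays $426; OOP now $426. Insurer: $426 − $426 = $0.
#2 ($450): deductible takes $387, $63 remains; coinsurance $63 × 50% = $31.50. Cost to owner: $418.50. OOP to date $844.50. Plan pays $450 − $418.50 = $31.50.
#3 ($12,713): 50% coinsurance on $12,713 = $6,356.50. OOP would hit $7,201 > $2,025, so the cap limits the owner to $2,025 − $844.50 = $1,180.50. Insurer: $12,713 − $1,180.50 = $11,532.50.

$11,532.50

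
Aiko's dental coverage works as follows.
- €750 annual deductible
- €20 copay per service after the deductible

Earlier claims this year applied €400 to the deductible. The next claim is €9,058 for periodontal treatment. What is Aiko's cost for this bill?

€370

€400 of the €750 deductible is already met, leaving €350.
The remaining €8,708 (= €9,058 − €350) moves to the copay.
Copay on this service: €20.
That puts the patient's cost at €350 + €20 = €370.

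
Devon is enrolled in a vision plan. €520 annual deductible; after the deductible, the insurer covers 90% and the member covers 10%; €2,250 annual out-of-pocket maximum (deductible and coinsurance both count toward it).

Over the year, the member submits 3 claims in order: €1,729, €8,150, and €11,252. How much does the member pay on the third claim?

#1 (€1,729): deductible takes €520, €1,209 remains; member's 10% is €120.90. Cost to member: €640.90. OOP to date €640.90.
#2 (€8,150): 10% coinsurance on €8,150 = €815. Cost to member: €815. OOP to date €1,455.90.
#3 (€11,252): 10% coinsurance on €11,252 = €1,125.20. That would push OOP to €2,581.10, over the €2,250 cap, so member pays €2,250 − €1,455.90 = €794.10.

€794.10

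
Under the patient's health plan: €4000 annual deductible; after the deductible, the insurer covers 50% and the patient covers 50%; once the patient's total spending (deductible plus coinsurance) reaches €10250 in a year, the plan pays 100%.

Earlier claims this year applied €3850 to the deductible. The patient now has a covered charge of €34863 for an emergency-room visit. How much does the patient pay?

€6400

Remaining deductible: €4000 − €3850 = €150.
That leaves €34863 − €150 = €34713 for coinsurance.
Patient's 50% share of €34713 is €17356.50.
Patient responsibility before any cap: €150 + €17356.50 = €17506.50.
Adding €17506.50 to the €3850 already spent would give €21356.50, which exceeds the €10250 cap; the patient pays just €10250 − €3850 = €6400.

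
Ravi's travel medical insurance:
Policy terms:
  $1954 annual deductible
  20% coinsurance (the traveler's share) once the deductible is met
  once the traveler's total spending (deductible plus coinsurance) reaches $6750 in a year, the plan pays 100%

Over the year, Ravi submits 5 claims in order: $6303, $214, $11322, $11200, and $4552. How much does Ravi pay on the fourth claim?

Bill 1, $6303: $1954 to deductible, leaving $4349; traveler's 20% is $869.80. Traveler owes $2823.80 (running OOP $2823.80).
Bill 2, $214: deductible met; 20% of $214 = $42.80. Traveler owes $42.80 (running OOP $2866.60).
Bill 3, $11322: deductible already satisfied, so traveler's share is 20% × $11322 = $2264.40. Traveler pays $2264.40; OOP now $5131.
Bill 4, $11200: deductible met; 20% of $11200 = $2240. That would push OOP to $7371, over the $6750 cap, so traveler pays $6750 − $5131 = $1619.

$1619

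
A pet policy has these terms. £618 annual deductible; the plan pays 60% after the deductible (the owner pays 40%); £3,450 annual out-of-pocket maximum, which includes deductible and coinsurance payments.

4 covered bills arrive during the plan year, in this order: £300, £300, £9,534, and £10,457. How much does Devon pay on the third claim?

Bill 1, £300: entire amount goes to the deductible. Owner pays £300; OOP now £300.
Bill 2, £300: entire amount goes to the deductible. Owner owes £300 (running OOP £600).
Bill 3, £9,534: deductible takes £18, £9,516 remains; 40% of £9,516 = £3,806.40. Deductible plus coinsurance: £18 + £3,806.40 = £3,824.40. That would push OOP to £4,424.40, over the £3,450 cap, so owner pays £3,450 − £600 = £2,850.

£2,850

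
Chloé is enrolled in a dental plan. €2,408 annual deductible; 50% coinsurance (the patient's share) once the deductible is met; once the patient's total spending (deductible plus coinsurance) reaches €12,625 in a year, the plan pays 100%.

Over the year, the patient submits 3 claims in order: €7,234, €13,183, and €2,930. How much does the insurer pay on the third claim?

Claim 1 — €7,234: €2,408 to deductible, leaving €4,826; coinsurance €4,826 × 50% = €2,413. Patient pays €4,821; OOP now €4,821. Insurer: €7,234 − €4,821 = €2,413.
Claim 2 — €13,183: deductible already satisfied, so patient's share is 50% × €13,183 = €6,591.50. Patient pays €6,591.50; OOP now €11,412.50. Insurer: €13,183 − €6,591.50 = €6,591.50.
Claim 3 — €2,930: deductible met; 50% of €2,930 = €1,465. Adding that to €11,412.50 gives €12,877.50, past the €12,625 cap; patient pays only €12,625 − €11,412.50 = €1,212.50. Plan pays €2,930 − €1,212.50 = €1,717.50.

€1,717.50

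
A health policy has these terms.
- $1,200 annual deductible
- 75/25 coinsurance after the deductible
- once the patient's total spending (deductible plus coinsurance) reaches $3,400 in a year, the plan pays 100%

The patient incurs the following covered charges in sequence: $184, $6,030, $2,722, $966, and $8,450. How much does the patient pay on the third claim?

Claim 1 — $184: fully absorbed by the deductible. Cost to patient: $184. OOP to date $184.
Claim 2 — $6,030: deductible takes $1,016, $5,014 remains; 25% of $5,014 = $1,253.50. Cost to patient: $2,269.50. OOP to date $2,453.50.
Claim 3 — $2,722: 25% coinsurance on $2,722 = $680.50. Patient pays $680.50; OOP now $3,134.

$680.50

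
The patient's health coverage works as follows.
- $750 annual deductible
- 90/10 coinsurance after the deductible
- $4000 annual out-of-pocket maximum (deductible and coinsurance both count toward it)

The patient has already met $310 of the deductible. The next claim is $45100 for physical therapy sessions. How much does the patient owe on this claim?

Deductible still to meet: $750 − $310 = $440.
That leaves $45100 − $440 = $44660 for coinsurance.
Patient's 10% share of $44660 is $4466.
Patient responsibility before any cap: $440 + $4466 = $4906.
Year-to-date out-of-pocket would reach $310 + $4906 = $5216, above the $4000 maximum, so the patient pays only $4000 − $310 = $3690.

$3690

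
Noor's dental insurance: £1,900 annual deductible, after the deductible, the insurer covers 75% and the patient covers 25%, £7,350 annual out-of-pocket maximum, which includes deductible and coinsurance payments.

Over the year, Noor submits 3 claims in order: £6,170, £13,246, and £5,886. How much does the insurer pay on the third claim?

£4,815

Claim 1 (£6,170): deductible takes £1,900, £4,270 remains; coinsurance £4,270 × 25% = £1,067.50. Cost to patient: £2,967.50. OOP to date £2,967.50. Plan pays £6,170 − £2,967.50 = £3,202.50.
Claim 2 (£13,246): deductible met; 25% of £13,246 = £3,311.50. Patient pays £3,311.50; OOP now £6,279. Plan pays £13,246 − £3,311.50 = £9,934.50.
Claim 3 (£5,886): deductible met; 25% of £5,886 = £1,471.50. Adding that to £6,279 gives £7,750.50, past the £7,350 cap; patient pays only £7,350 − £6,279 = £1,071. Insurer: £5,886 − £1,071 = £4,815.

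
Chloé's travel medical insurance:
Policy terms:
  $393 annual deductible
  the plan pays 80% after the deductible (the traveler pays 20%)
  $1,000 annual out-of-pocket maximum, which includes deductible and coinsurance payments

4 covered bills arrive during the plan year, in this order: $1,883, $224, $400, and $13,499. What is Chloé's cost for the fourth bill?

Claim 1 — $1,883: deductible takes $393, $1,490 remains; 20% of $1,490 = $298. Traveler pays $691; OOP now $691.
Claim 2 — $224: 20% coinsurance on $224 = $44.80. Traveler owes $44.80 (running OOP $735.80).
Claim 3 — $400: deductible met; 20% of $400 = $80. Traveler owes $80 (running OOP $815.80).
Claim 4 — $13,499: deductible met; 20% of $13,499 = $2,699.80. Adding that to $815.80 gives $3,515.60, past the $1,000 cap; traveler pays only $1,000 − $815.80 = $184.20.

$184.20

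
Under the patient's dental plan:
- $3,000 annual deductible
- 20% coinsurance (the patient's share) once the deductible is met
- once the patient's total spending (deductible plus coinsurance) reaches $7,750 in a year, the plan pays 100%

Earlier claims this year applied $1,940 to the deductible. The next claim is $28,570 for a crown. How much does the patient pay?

$5,810

$1,940 of the $3,000 deductible is already met, leaving $1,060.
The remaining $27,510 (= $28,570 − $1,060) moves to coinsurance.
Patient's 20% share of $27,510 is $5,502.
So the patient owes $1,060 + $5,502 = $6,562 before any cap.
That would bring total out-of-pocket to $8,502, past the $7,750 cap. The patient is capped at $7,750 − $1,940 = $5,810 on this claim.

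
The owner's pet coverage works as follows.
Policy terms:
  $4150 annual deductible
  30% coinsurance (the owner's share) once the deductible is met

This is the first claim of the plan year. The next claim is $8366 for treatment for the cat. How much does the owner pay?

$5414.80

Nothing has been paid toward the $4150 deductible, so the first $4150 of this charge is applied there.
The remaining $4216 (= $8366 − $4150) moves to coinsurance.
Owner's 30% share of $4216 is $1264.80.
Owner responsibility: $4150 + $1264.80 = $5414.80.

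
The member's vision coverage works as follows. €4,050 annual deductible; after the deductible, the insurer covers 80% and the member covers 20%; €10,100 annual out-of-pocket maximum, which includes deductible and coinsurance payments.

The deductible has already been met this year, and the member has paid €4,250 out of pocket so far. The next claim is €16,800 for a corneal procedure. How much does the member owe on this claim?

The deductible is already satisfied, so the full bill goes to coinsurance.
Member's 20% share of €16,800 is €3,360.
Total out-of-pocket so far would be €4,250 + €3,360 = €7,610, below the €10,100 cap — no reduction.

€3,360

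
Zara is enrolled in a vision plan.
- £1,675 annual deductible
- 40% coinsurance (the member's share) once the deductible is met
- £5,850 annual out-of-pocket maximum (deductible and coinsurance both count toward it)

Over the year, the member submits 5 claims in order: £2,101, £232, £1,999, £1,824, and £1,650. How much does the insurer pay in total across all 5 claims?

£3,678.60

#1 (£2,101): deductible takes £1,675, £426 remains; coinsurance £426 × 40% = £170.40. Member owes £1,845.40 (running OOP £1,845.40). Plan pays £2,101 − £1,845.40 = £255.60.
#2 (£232): deductible met; 40% of £232 = £92.80. Member owes £92.80 (running OOP £1,938.20). Plan pays £232 − £92.80 = £139.20.
#3 (£1,999): deductible already satisfied, so member's share is 40% × £1,999 = £799.60. Member owes £799.60 (running OOP £2,737.80). Plan pays £1,999 − £799.60 = £1,199.40.
#4 (£1,824): deductible already satisfied, so member's share is 40% × £1,824 = £729.60. Member owes £729.60 (running OOP £3,467.40). Plan pays £1,824 − £729.60 = £1,094.40.
#5 (£1,650): deductible met; 40% of £1,650 = £660. Member pays £660; OOP now £4,127.40. Plan pays £1,650 − £660 = £990.
Insurer total = bills − member's total = £7,806 − £4,127.40 = £3,678.60.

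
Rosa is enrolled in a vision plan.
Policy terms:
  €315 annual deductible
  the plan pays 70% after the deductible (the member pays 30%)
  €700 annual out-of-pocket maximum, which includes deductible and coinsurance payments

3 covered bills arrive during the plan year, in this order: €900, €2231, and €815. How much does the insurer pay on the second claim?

€2021.50

Claim 1 — €900: €315 finishes the deductible; €585 goes to coinsurance; coinsurance €585 × 30% = €175.50. Member pays €490.50; OOP now €490.50. Insurer: €900 − €490.50 = €409.50.
Claim 2 — €2231: deductible already satisfied, so member's share is 30% × €2231 = €669.30. OOP would hit €1159.80 > €700, so the cap limits the member to €700 − €490.50 = €209.50. Plan pays €2231 − €209.50 = €2021.50.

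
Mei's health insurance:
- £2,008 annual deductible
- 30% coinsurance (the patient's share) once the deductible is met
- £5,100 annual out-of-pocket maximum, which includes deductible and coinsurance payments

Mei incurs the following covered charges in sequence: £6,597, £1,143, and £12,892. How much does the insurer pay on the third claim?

#1 (£6,597): £2,008 finishes the deductible; £4,589 goes to coinsurance; patient's 30% is £1,376.70. Cost to patient: £3,384.70. OOP to date £3,384.70. Plan pays £6,597 − £3,384.70 = £3,212.30.
#2 (£1,143): 30% coinsurance on £1,143 = £342.90. Patient pays £342.90; OOP now £3,727.60. Plan pays £1,143 − £342.90 = £800.10.
#3 (£12,892): deductible met; 30% of £12,892 = £3,867.60. OOP would hit £7,595.20 > £5,100, so the cap limits the patient to £5,100 − £3,727.60 = £1,372.40. Insurer: £12,892 − £1,372.40 = £11,519.60.

£11,519.60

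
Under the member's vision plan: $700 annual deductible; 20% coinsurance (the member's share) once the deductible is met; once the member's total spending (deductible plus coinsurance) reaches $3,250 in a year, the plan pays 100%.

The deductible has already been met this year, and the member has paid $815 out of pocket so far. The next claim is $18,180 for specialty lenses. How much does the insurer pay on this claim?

The deductible is already satisfied, so the full bill goes to coinsurance.
20% of $18,180 = $3,636 falls to the member.
Year-to-date out-of-pocket would reach $815 + $3,636 = $4,451, above the $3,250 maximum, so the member pays only $3,250 − $815 = $2,435.
The insurer covers the remainder: $18,180 − $2,435 = $15,745.

$15,745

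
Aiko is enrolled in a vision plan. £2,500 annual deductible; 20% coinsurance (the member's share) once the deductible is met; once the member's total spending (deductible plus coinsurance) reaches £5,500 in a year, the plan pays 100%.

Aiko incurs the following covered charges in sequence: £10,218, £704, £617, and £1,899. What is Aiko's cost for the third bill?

£123.40

Bill 1, £10,218: deductible takes £2,500, £7,718 remains; 20% of £7,718 = £1,543.60. Member owes £4,043.60 (running OOP £4,043.60).
Bill 2, £704: 20% coinsurance on £704 = £140.80. Cost to member: £140.80. OOP to date £4,184.40.
Bill 3, £617: deductible already satisfied, so member's share is 20% × £617 = £123.40. Cost to member: £123.40. OOP to date £4,307.80.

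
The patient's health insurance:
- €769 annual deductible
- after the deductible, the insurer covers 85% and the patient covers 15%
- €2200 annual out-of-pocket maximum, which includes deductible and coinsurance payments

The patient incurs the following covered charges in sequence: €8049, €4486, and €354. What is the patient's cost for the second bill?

#1 (€8049): €769 finishes the deductible; €7280 goes to coinsurance; 15% of €7280 = €1092. Patient owes €1861 (running OOP €1861).
#2 (€4486): 15% coinsurance on €4486 = €672.90. Adding that to €1861 gives €2533.90, past the €2200 cap; patient pays only €2200 − €1861 = €339.

€339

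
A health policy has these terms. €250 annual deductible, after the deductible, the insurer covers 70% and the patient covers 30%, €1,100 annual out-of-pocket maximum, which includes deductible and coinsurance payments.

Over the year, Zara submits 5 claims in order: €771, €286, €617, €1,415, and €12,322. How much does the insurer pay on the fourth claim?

€992.20

#1 (€771): €250 finishes the deductible; €521 goes to coinsurance; 30% of €521 = €156.30. Patient owes €406.30 (running OOP €406.30). Plan pays €771 − €406.30 = €364.70.
#2 (€286): deductible already satisfied, so patient's share is 30% × €286 = €85.80. Patient owes €85.80 (running OOP €492.10). Plan pays €286 − €85.80 = €200.20.
#3 (€617): 30% coinsurance on €617 = €185.10. Cost to patient: €185.10. OOP to date €677.20. Plan pays €617 − €185.10 = €431.90.
#4 (€1,415): deductible met; 30% of €1,415 = €424.50. OOP would hit €1,101.70 > €1,100, so the cap limits the patient to €1,100 − €677.20 = €422.80. Insurer: €1,415 − €422.80 = €992.20.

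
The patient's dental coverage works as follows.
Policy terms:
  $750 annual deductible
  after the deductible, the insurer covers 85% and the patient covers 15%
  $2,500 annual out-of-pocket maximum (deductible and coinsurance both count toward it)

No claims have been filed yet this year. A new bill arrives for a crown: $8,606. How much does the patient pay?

The full $750 deductible is still open; $750 of this bill applies to it.
After the $750 deductible portion, $8,606 − $750 = $7,856 is subject to coinsurance.
Patient's 15% share of $7,856 is $1,178.40.
Patient responsibility before any cap: $750 + $1,178.40 = $1,928.40.
Cumulative spending $0 + $1,928.40 = $1,928.40 stays under the $2,500 maximum.

$1,928.40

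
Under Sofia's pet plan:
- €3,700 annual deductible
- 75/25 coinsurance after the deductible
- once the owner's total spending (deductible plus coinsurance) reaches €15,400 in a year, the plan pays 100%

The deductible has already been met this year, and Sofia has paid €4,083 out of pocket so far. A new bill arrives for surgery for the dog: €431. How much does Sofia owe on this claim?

€107.75

The deductible is already satisfied, so the full bill goes to coinsurance.
Owner's 25% share of €431 is €107.75.
Cumulative spending €4,083 + €107.75 = €4,190.75 stays under the €15,400 maximum.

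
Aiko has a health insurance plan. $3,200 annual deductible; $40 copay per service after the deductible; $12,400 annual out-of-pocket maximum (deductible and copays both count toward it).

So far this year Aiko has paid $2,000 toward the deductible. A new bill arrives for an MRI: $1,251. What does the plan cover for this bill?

$11

Remaining deductible: $3,200 − $2,000 = $1,200.
The remaining $51 (= $1,251 − $1,200) moves to the copay.
Copay on this service: $40.
So the patient owes $1,200 + $40 = $1,240 before any cap.
Total out-of-pocket so far would be $2,000 + $1,240 = $3,240, below the $12,400 cap — no reduction.
Insurer pays the balance: $1,251 − $1,240 = $11.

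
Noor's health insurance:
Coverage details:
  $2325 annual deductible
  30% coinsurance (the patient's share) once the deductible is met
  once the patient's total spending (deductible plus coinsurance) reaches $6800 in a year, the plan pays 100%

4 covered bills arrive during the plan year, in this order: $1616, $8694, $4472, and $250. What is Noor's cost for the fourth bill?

$75

Claim 1 — $1616: entire amount goes to the deductible. Patient owes $1616 (running OOP $1616).
Claim 2 — $8694: $709 finishes the deductible; $7985 goes to coinsurance; patient's 30% is $2395.50. Patient pays $3104.50; OOP now $4720.50.
Claim 3 — $4472: 30% coinsurance on $4472 = $1341.60. Cost to patient: $1341.60. OOP to date $6062.10.
Claim 4 — $250: 30% coinsurance on $250 = $75. Cost to patient: $75. OOP to date $6137.10.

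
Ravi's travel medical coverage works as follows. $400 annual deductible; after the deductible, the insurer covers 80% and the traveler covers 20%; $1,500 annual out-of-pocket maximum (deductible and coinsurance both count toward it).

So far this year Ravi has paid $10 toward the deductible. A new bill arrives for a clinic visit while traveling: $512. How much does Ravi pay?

$414.40

Deductible still to meet: $400 − $10 = $390.
That leaves $512 − $390 = $122 for coinsurance.
Traveler's 20% share of $122 is $24.40.
Traveler responsibility before any cap: $390 + $24.40 = $414.40.
Total out-of-pocket so far would be $10 + $414.40 = $424.40, below the $1,500 cap — no reduction.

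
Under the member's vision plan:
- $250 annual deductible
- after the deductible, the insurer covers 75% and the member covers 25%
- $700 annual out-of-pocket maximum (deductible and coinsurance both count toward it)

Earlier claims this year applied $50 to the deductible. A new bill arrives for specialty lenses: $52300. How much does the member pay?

$650

Deductible still to meet: $250 − $50 = $200.
That leaves $52300 − $200 = $52100 for coinsurance.
Member's 25% share of $52100 is $13025.
Member responsibility before any cap: $200 + $13025 = $13225.
That would bring total out-of-pocket to $13275, past the $700 cap. The member is capped at $700 − $50 = $650 on this claim.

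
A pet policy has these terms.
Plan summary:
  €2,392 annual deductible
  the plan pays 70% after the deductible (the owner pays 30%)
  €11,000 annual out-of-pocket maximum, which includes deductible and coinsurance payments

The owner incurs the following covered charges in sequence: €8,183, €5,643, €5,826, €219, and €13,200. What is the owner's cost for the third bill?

€1,747.80

Claim 1 (€8,183): €2,392 to deductible, leaving €5,791; 30% of €5,791 = €1,737.30. Cost to owner: €4,129.30. OOP to date €4,129.30.
Claim 2 (€5,643): 30% coinsurance on €5,643 = €1,692.90. Owner pays €1,692.90; OOP now €5,822.20.
Claim 3 (€5,826): 30% coinsurance on €5,826 = €1,747.80. Owner owes €1,747.80 (running OOP €7,570).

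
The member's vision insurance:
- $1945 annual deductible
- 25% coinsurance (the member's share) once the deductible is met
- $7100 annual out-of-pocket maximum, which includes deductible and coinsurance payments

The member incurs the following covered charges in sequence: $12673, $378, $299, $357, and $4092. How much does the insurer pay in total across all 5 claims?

Claim 1 ($12673): $1945 to deductible, leaving $10728; 25% of $10728 = $2682. Member owes $4627 (running OOP $4627). Insurer: $12673 − $4627 = $8046.
Claim 2 ($378): deductible already satisfied, so member's share is 25% × $378 = $94.50. Member pays $94.50; OOP now $4721.50. Insurer: $378 − $94.50 = $283.50.
Claim 3 ($299): 25% coinsurance on $299 = $74.75. Member pays $74.75; OOP now $4796.25. Insurer: $299 − $74.75 = $224.25.
Claim 4 ($357): 25% coinsurance on $357 = $89.25. Member owes $89.25 (running OOP $4885.50). Plan pays $357 − $89.25 = $267.75.
Claim 5 ($4092): deductible already satisfied, so member's share is 25% × $4092 = $1023. Member pays $1023; OOP now $5908.50. Insurer: $4092 − $1023 = $3069.
Insurer total: $8046 + $283.50 + $224.25 + $267.75 + $3069 = $11890.50.

$11890.50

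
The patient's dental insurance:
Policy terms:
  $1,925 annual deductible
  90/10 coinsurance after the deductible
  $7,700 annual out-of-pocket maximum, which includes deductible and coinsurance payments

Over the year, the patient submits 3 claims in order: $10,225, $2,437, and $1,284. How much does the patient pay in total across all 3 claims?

$3,127.10

Claim 1 — $10,225: $1,925 finishes the deductible; $8,300 goes to coinsurance; patient's 10% is $830. Patient pays $2,755; OOP now $2,755.
Claim 2 — $2,437: 10% coinsurance on $2,437 = $243.70. Patient owes $243.70 (running OOP $2,998.70).
Claim 3 — $1,284: 10% coinsurance on $1,284 = $128.40. Patient owes $128.40 (running OOP $3,127.10).
Summing the patient's payments: $2,755 + $243.70 + $128.40 = $3,127.10.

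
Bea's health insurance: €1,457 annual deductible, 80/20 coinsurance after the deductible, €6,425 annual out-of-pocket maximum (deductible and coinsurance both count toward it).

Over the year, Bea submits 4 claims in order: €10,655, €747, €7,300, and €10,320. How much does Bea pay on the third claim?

€1,460

Claim 1 (€10,655): €1,457 finishes the deductible; €9,198 goes to coinsurance; patient's 20% is €1,839.60. Cost to patient: €3,296.60. OOP to date €3,296.60.
Claim 2 (€747): 20% coinsurance on €747 = €149.40. Patient pays €149.40; OOP now €3,446.
Claim 3 (€7,300): 20% coinsurance on €7,300 = €1,460. Patient owes €1,460 (running OOP €4,906).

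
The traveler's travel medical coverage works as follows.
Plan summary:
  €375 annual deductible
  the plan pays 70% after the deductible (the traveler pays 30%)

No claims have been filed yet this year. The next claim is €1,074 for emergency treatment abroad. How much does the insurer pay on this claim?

The full €375 deductible is still open; €375 of this bill applies to it.
The remaining €699 (= €1,074 − €375) moves to coinsurance.
30% of €699 = €209.70 falls to the traveler.
So the traveler owes €375 + €209.70 = €584.70.
The insurer covers the remainder: €1,074 − €584.70 = €489.30.

€489.30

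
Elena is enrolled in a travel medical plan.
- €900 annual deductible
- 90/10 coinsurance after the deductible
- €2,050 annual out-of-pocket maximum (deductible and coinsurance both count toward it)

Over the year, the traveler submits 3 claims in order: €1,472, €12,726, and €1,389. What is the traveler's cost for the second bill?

Claim 1 (€1,472): deductible takes €900, €572 remains; coinsurance €572 × 10% = €57.20. Traveler pays €957.20; OOP now €957.20.
Claim 2 (€12,726): deductible already satisfied, so traveler's share is 10% × €12,726 = €1,272.60. OOP would hit €2,229.80 > €2,050, so the cap limits the traveler to €2,050 − €957.20 = €1,092.80.

€1,092.80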